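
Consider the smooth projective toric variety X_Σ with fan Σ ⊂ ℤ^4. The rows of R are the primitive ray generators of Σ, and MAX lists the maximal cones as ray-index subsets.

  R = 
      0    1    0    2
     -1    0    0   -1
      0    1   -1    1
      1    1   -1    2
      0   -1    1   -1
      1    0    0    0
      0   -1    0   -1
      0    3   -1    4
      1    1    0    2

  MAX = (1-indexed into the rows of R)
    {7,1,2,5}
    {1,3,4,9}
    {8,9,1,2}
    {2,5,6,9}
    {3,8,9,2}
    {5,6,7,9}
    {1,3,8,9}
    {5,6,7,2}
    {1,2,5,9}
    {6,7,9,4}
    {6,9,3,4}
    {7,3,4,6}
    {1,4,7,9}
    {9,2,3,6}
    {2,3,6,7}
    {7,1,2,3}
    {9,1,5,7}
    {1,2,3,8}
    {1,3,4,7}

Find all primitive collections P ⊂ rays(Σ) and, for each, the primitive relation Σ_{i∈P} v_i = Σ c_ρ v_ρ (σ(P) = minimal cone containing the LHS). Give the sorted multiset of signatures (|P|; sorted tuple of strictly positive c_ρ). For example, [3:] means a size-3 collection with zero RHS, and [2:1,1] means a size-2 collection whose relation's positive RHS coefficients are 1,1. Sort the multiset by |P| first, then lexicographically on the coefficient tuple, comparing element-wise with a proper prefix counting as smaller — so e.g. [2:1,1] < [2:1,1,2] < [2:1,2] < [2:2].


Primitive collections (11):

  • {3,5}:  v_{3} + v_{5} = 0  ⟹  sig = [2:]
  • {1,6}:  v_{1} + v_{6} = v_{9}  ⟹  sig = [2:1]
  • {2,4}:  v_{2} + v_{4} = v_{3}  ⟹  sig = [2:1]
  • {4,5}:  v_{4} + v_{5} = v_{7} + v_{9}  ⟹  sig = [2:1,1]
  • {7,8}:  v_{7} + v_{8} = v_{1} + v_{3}  ⟹  sig = [2:1,1]
  • {5,8}:  v_{5} + v_{8} = v_{1} + v_{2} + v_{9}  ⟹  sig = [2:1,1,1]
  • {4,8}:  v_{4} + v_{8} = v_{1} + 2·v_{3} + v_{9}  ⟹  sig = [2:1,1,2]
  • {6,8}:  v_{6} + v_{8} = v_{2} + v_{3} + 2·v_{9}  ⟹  sig = [2:1,1,2]
  • {2,7,9}:  v_{2} + v_{7} + v_{9} = 0  ⟹  sig = [3:]
  • {3,7,9}:  v_{3} + v_{7} + v_{9} = v_{4}  ⟹  sig = [3:1]
  • {1,2,3,9}:  v_{1} + v_{2} + v_{3} + v_{9} = v_{8}  ⟹  sig = [4:1]

so the primitive-relation signature multiset is
    [2:]
    [2:1]
    [2:1]
    [2:1,1]
    [2:1,1]
    [2:1,1,1]
    [2:1,1,2]
    [2:1,1,2]
    [3:]
    [3:1]
    [4:1]


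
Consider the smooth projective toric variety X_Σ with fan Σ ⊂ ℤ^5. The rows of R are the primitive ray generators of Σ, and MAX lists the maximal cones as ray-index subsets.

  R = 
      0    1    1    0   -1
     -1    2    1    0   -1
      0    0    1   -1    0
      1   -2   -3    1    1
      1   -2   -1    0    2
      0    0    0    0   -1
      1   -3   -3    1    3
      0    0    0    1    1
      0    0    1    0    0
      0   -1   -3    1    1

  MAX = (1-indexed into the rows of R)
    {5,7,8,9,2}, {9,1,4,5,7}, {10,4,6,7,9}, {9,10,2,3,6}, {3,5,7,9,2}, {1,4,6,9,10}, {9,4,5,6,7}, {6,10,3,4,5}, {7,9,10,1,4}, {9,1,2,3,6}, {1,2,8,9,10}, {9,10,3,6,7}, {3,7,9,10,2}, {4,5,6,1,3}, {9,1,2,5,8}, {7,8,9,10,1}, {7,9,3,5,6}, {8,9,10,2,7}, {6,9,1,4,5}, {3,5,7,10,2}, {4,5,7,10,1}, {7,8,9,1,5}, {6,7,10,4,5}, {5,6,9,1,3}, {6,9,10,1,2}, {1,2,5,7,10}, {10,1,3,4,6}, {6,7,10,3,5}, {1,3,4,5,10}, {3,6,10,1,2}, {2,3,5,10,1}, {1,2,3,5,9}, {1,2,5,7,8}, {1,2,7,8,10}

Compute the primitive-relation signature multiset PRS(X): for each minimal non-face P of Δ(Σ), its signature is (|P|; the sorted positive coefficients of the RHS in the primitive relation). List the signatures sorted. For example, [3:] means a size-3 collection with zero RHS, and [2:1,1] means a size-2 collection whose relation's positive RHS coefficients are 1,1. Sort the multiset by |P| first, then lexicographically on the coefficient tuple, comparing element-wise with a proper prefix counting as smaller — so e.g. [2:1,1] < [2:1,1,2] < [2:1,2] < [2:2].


Minimal non-faces — 15 found among 10 rays, 34 max cones:

  P={2,4}:  v_{2} + v_{4} = v_{1} + v_{10}  ⇒ sig = [2:1,1]
  P={3,8}:  v_{3} + v_{8} = v_{2} + v_{5} + v_{9}  ⇒ sig = [2:1,1,1]
  P={4,8}:  v_{4} + v_{8} = 2·v_{1} + v_{7} + v_{9} + v_{10}  ⇒ sig = [2:1,1,1,2]
  P={6,8}:  v_{6} + v_{8} = v_{1} + 2·v_{9} + v_{10}  ⇒ sig = [2:1,1,2]
  P={2,5,6}:  v_{2} + v_{5} + v_{6} = 0  ⇒ sig = [3:]
  P={1,3,7}:  v_{1} + v_{3} + v_{7} = v_{5}  ⇒ sig = [3:1]
  P={5,9,10}:  v_{5} + v_{9} + v_{10} = v_{7}  ⇒ sig = [3:1]
  P={1,6,7}:  v_{1} + v_{6} + v_{7} = v_{4} + v_{9}  ⇒ sig = [3:1,1]
  P={2,6,7}:  v_{2} + v_{6} + v_{7} = v_{9} + v_{10}  ⇒ sig = [3:1,1]
  P={3,4,9}:  v_{3} + v_{4} + v_{9} = v_{5} + v_{6}  ⇒ sig = [3:1,1]
  P={3,4,7}:  v_{3} + v_{4} + v_{7} = 2·v_{5} + v_{6} + v_{10}  ⇒ sig = [3:1,1,2]
  P={5,8,10}:  v_{5} + v_{8} + v_{10} = v_{1} + v_{2} + 2·v_{7}  ⇒ sig = [3:1,1,2]
  P={1,3,9,10}:  v_{1} + v_{3} + v_{9} + v_{10} = 0  ⇒ sig = [4:]
  P={1,2,7,9}:  v_{1} + v_{2} + v_{7} + v_{9} = v_{8}  ⇒ sig = [4:1]
  P={1,5,6,10}:  v_{1} + v_{5} + v_{6} + v_{10} = v_{4}  ⇒ sig = [4:1]

Sorted signature multiset PRS(X):
[[2:1,1], [2:1,1,1], [2:1,1,1,2], [2:1,1,2], [3:], [3:1], [3:1], [3:1,1], [3:1,1], [3:1,1], [3:1,1,2], [3:1,1,2], [4:], [4:1], [4:1]]


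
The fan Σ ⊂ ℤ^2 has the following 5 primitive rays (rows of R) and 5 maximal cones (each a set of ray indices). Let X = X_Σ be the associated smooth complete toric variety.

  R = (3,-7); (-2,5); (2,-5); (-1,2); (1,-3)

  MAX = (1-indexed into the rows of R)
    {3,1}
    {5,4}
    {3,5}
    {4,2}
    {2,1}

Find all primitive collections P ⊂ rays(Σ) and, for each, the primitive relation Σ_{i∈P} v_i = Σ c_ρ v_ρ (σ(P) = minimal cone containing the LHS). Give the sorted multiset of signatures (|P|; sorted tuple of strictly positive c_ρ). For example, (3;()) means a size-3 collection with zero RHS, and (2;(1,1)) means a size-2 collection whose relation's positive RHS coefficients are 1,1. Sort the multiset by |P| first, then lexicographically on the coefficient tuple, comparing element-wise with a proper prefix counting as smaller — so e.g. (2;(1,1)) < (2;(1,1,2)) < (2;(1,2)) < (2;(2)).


Minimal non-faces — 5 found among 5 rays, 5 max cones:

  {2,3}:  v_{2} + v_{3} = 0  so sig = (2;())
  {1,4}:  v_{1} + v_{4} = v_{3}  so sig = (2;(1))
  {2,5}:  v_{2} + v_{5} = v_{4}  so sig = (2;(1))
  {3,4}:  v_{3} + v_{4} = v_{5}  so sig = (2;(1))
  {1,5}:  v_{1} + v_{5} = 2·v_{3}  so sig = (2;(2))

Sorted signature multiset PRS(X):
{ (2;()),  (2;(1)) ×3,  (2;(2)) }


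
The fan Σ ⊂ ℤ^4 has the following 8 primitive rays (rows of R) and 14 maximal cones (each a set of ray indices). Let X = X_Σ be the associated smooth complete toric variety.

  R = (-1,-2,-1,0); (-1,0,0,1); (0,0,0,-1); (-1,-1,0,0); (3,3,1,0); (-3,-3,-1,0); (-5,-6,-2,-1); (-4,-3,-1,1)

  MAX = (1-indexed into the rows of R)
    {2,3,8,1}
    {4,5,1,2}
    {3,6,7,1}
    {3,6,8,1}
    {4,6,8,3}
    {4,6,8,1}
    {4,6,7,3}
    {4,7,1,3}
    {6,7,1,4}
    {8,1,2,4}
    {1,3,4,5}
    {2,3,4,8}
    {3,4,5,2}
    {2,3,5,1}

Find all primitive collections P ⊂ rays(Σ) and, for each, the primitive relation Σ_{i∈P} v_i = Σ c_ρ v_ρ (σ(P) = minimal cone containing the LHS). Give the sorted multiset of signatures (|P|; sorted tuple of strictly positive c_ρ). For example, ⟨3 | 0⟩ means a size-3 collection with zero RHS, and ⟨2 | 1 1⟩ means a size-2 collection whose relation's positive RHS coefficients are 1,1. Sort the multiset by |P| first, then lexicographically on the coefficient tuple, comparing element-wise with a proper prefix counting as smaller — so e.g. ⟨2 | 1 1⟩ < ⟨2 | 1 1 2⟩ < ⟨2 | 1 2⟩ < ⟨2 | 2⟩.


Primitive collections (9):

  P={5,6}:  v_{5} + v_{6} = 0 — sig = ⟨2 | 0⟩
  P={2,6}:  v_{2} + v_{6} = v_{8} — sig = ⟨2 | 1⟩
  P={5,8}:  v_{5} + v_{8} = v_{2} — sig = ⟨2 | 1⟩
  P={5,7}:  v_{5} + v_{7} = v_{1} + v_{3} + v_{4} — sig = ⟨2 | 1 1 1⟩
  P={2,7}:  v_{2} + v_{7} = 2·v_{6} — sig = ⟨2 | 2⟩
  P={7,8}:  v_{7} + v_{8} = 3·v_{6} — sig = ⟨2 | 3⟩
  P={1,2,3,4}:  v_{1} + v_{2} + v_{3} + v_{4} = v_{6} — sig = ⟨4 | 1⟩
  P={1,3,4,6}:  v_{1} + v_{3} + v_{4} + v_{6} = v_{7} — sig = ⟨4 | 1⟩
  P={1,3,4,8}:  v_{1} + v_{3} + v_{4} + v_{8} = 2·v_{6} — sig = ⟨4 | 2⟩

so the primitive-relation signature multiset is
    |P|=2: 6 collections, coeffs (), (1), (1), (1,1,1), (2), (3)
    |P|=4: 3 collections, coeffs (1), (1), (2)


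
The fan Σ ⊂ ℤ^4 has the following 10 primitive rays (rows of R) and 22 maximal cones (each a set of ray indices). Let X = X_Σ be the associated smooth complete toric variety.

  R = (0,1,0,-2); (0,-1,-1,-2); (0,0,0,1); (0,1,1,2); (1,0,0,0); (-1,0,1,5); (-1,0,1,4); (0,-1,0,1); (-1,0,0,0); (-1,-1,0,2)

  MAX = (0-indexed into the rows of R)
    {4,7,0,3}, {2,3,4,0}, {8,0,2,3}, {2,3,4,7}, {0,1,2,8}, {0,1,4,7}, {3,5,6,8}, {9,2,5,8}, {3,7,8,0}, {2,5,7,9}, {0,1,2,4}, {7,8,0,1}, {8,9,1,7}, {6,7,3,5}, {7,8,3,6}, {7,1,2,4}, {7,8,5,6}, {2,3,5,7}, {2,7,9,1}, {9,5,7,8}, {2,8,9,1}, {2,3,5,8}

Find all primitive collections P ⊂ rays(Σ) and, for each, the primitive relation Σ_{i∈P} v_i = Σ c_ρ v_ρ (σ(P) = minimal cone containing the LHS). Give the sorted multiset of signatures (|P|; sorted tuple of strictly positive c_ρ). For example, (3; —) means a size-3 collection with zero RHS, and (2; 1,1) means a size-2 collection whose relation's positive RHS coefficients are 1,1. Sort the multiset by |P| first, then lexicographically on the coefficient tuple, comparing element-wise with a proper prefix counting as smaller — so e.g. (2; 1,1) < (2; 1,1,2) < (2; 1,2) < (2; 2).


16 collections generate NE(X_Σ); each relation:

  • {1,3}:  v_{1} + v_{3} = 0  ⟹  sig = (2; —)
  • {4,8}:  v_{4} + v_{8} = 0  ⟹  sig = (2; —)
  • {0,9}:  v_{0} + v_{9} = v_{8}  ⟹  sig = (2; 1)
  • {1,6}:  v_{1} + v_{6} = v_{9}  ⟹  sig = (2; 1)
  • {2,6}:  v_{2} + v_{6} = v_{5}  ⟹  sig = (2; 1)
  • {3,9}:  v_{3} + v_{9} = v_{6}  ⟹  sig = (2; 1)
  • {0,6}:  v_{0} + v_{6} = v_{3} + v_{8}  ⟹  sig = (2; 1,1)
  • {1,5}:  v_{1} + v_{5} = v_{2} + v_{9}  ⟹  sig = (2; 1,1)
  • {4,9}:  v_{4} + v_{9} = v_{2} + v_{7}  ⟹  sig = (2; 1,1)
  • {0,5}:  v_{0} + v_{5} = v_{2} + v_{3} + v_{8}  ⟹  sig = (2; 1,1,1)
  • {4,6}:  v_{4} + v_{6} = v_{2} + v_{3} + v_{7}  ⟹  sig = (2; 1,1,1)
  • {6,9}:  v_{6} + v_{9} = v_{5} + v_{7} + v_{8}  ⟹  sig = (2; 1,1,1)
  • {4,5}:  v_{4} + v_{5} = 2·v_{2} + v_{3} + v_{7}  ⟹  sig = (2; 1,1,2)
  • {0,2,7}:  v_{0} + v_{2} + v_{7} = 0  ⟹  sig = (3; —)
  • {2,7,8}:  v_{2} + v_{7} + v_{8} = v_{9}  ⟹  sig = (3; 1)
  • {3,5,7,8}:  v_{3} + v_{5} + v_{7} + v_{8} = 2·v_{6}  ⟹  sig = (4; 2)

so the primitive-relation signature multiset is
[(2; —), (2; —), (2; 1), (2; 1), (2; 1), (2; 1), (2; 1,1), (2; 1,1), (2; 1,1), (2; 1,1,1), (2; 1,1,1), (2; 1,1,1), (2; 1,1,2), (3; —), (3; 1), (4; 2)]


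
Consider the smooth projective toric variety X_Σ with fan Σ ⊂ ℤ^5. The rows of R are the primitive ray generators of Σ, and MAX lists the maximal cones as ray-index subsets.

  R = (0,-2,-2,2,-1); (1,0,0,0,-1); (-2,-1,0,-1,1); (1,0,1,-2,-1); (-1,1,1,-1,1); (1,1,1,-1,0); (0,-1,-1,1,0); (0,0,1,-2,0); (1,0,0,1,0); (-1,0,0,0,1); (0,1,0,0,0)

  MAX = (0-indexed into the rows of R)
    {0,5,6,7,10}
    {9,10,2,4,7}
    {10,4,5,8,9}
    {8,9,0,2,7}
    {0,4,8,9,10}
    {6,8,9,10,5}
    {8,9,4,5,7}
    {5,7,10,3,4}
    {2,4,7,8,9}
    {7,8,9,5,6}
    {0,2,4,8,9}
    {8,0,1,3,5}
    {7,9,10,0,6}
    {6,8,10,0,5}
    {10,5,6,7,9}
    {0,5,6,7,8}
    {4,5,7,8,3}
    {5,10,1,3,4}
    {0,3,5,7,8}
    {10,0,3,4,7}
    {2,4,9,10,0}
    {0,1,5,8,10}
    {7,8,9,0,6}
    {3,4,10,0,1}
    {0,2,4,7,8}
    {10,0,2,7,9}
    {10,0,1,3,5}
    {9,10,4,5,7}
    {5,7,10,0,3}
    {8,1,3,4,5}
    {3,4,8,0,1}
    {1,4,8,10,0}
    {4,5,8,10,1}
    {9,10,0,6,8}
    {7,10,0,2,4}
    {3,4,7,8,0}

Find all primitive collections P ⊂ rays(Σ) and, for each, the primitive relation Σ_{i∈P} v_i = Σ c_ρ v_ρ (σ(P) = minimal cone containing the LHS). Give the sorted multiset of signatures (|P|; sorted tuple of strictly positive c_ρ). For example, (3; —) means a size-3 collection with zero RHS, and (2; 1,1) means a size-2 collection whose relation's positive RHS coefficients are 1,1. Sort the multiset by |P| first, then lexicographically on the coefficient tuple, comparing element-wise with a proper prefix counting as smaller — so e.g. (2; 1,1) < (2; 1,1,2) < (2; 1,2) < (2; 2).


Δ(Σ) — 11 vertices, 16 min non-faces:

  P = {1,9}:  v_{1} + v_{9} = 0  ⇒ sig = (2; —)
  P = {1,7}:  v_{1} + v_{7} = v_{3}  ⇒ sig = (2; 1)
  P = {3,9}:  v_{3} + v_{9} = v_{7}  ⇒ sig = (2; 1)
  P = {4,6}:  v_{4} + v_{6} = v_{9}  ⇒ sig = (2; 1)
  P = {1,6}:  v_{1} + v_{6} = v_{0} + v_{5}  ⇒ sig = (2; 1,1)
  P = {2,5}:  v_{2} + v_{5} = v_{7} + v_{9}  ⇒ sig = (2; 1,1)
  P = {1,2}:  v_{1} + v_{2} = v_{0} + v_{4} + v_{7}  ⇒ sig = (2; 1,1,1)
  P = {3,6}:  v_{3} + v_{6} = v_{0} + v_{5} + v_{7}  ⇒ sig = (2; 1,1,1)
  P = {2,3}:  v_{2} + v_{3} = v_{0} + v_{4} + 2·v_{7}  ⇒ sig = (2; 1,1,2)
  P = {2,6}:  v_{2} + v_{6} = v_{0} + v_{7} + 2·v_{9}  ⇒ sig = (2; 1,1,2)
  P = {0,4,5}:  v_{0} + v_{4} + v_{5} = 0  ⇒ sig = (3; —)
  P = {0,5,9}:  v_{0} + v_{5} + v_{9} = v_{6}  ⇒ sig = (3; 1)
  P = {2,8,10}:  v_{2} + v_{8} + v_{10} = v_{9}  ⇒ sig = (3; 1)
  P = {7,8,10}:  v_{7} + v_{8} + v_{10} = v_{5}  ⇒ sig = (3; 1)
  P = {3,8,10}:  v_{3} + v_{8} + v_{10} = v_{1} + v_{5}  ⇒ sig = (3; 1,1)
  P = {0,4,7,9}:  v_{0} + v_{4} + v_{7} + v_{9} = v_{2}  ⇒ sig = (4; 1)

so the primitive-relation signature multiset is
{ (2; —),  (2; 1) ×3,  (2; 1,1) ×2,  (2; 1,1,1) ×2,  (2; 1,1,2) ×2,  (3; —),  (3; 1) ×3,  (3; 1,1),  (4; 1) }


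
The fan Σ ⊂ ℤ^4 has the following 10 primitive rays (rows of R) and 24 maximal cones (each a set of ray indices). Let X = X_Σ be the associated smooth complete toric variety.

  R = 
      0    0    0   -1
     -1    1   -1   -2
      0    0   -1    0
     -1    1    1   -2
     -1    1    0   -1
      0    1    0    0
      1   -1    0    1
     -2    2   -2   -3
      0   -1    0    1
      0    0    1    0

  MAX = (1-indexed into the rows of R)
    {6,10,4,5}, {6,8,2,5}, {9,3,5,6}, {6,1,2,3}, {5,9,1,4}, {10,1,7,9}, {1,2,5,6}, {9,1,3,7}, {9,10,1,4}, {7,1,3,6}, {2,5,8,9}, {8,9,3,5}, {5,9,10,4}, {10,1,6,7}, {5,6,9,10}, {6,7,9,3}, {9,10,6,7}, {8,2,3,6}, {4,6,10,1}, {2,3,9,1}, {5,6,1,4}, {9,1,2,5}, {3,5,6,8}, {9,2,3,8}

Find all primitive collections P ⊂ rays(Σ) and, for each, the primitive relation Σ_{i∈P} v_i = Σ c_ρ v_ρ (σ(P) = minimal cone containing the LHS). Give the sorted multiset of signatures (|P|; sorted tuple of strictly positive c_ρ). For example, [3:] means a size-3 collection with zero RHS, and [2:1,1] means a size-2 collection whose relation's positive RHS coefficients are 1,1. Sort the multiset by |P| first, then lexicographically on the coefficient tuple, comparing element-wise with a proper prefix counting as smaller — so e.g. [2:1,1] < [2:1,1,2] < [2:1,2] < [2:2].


|primitive collections| = 18. Relations:

  {3,10}:  v_{3} + v_{10} = 0  ⇒ sig = [2:]
  {5,7}:  v_{5} + v_{7} = 0  ⇒ sig = [2:]
  {2,7}:  v_{2} + v_{7} = v_{1} + v_{3}  ⇒ sig = [2:1,1]
  {2,10}:  v_{2} + v_{10} = v_{1} + v_{5}  ⇒ sig = [2:1,1]
  {3,4}:  v_{3} + v_{4} = v_{1} + v_{5}  ⇒ sig = [2:1,1]
  {4,7}:  v_{4} + v_{7} = v_{1} + v_{10}  ⇒ sig = [2:1,1]
  {7,8}:  v_{7} + v_{8} = v_{2} + v_{3}  ⇒ sig = [2:1,1]
  {8,10}:  v_{8} + v_{10} = v_{2} + v_{5}  ⇒ sig = [2:1,1]
  {4,8}:  v_{4} + v_{8} = v_{1} + v_{2} + 2·v_{5}  ⇒ sig = [2:1,1,2]
  {1,8}:  v_{1} + v_{8} = 2·v_{2}  ⇒ sig = [2:2]
  {2,4}:  v_{2} + v_{4} = 2·v_{1} + 2·v_{5}  ⇒ sig = [2:2,2]
  {1,6,9}:  v_{1} + v_{6} + v_{9} = 0  ⇒ sig = [3:]
  {1,3,5}:  v_{1} + v_{3} + v_{5} = v_{2}  ⇒ sig = [3:1]
  {1,5,10}:  v_{1} + v_{5} + v_{10} = v_{4}  ⇒ sig = [3:1]
  {2,3,5}:  v_{2} + v_{3} + v_{5} = v_{8}  ⇒ sig = [3:1]
  {2,6,9}:  v_{2} + v_{6} + v_{9} = v_{3} + v_{5}  ⇒ sig = [3:1,1]
  {4,6,9}:  v_{4} + v_{6} + v_{9} = v_{5} + v_{10}  ⇒ sig = [3:1,1]
  {6,8,9}:  v_{6} + v_{8} + v_{9} = 2·v_{3} + 2·v_{5}  ⇒ sig = [3:2,2]

Sorted signature multiset PRS(X):
[[2:], [2:], [2:1,1], [2:1,1], [2:1,1], [2:1,1], [2:1,1], [2:1,1], [2:1,1,2], [2:2], [2:2,2], [3:], [3:1], [3:1], [3:1], [3:1,1], [3:1,1], [3:2,2]]


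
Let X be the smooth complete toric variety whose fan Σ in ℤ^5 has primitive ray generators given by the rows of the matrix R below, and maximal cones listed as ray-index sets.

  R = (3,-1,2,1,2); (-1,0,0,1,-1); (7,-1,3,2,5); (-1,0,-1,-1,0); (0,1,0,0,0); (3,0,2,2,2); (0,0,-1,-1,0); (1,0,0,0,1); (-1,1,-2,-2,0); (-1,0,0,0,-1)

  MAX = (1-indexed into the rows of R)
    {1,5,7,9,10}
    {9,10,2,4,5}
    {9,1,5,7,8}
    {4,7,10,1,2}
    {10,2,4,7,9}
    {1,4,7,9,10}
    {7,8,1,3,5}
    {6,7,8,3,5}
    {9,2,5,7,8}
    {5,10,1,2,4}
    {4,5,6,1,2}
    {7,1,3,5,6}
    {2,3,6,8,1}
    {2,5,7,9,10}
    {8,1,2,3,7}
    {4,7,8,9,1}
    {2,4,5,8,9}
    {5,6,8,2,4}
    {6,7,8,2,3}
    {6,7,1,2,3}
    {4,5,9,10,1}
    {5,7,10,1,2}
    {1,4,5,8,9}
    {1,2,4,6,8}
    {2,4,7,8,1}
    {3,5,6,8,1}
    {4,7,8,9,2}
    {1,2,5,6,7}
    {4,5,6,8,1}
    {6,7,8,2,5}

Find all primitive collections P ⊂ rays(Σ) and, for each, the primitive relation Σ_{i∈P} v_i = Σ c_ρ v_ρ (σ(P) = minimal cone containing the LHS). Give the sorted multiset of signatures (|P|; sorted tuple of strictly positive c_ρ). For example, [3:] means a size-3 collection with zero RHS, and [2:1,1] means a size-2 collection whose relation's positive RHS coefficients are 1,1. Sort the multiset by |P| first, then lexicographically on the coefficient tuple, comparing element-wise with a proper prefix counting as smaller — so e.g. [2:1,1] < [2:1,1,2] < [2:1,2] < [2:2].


The 12 primitive collections of Σ (r=10, n=5):

  {8,10}:  v_{8} + v_{10} = 0  →  sig = [2:]
  {3,10}:  v_{3} + v_{10} = v_{1} + v_{6} + v_{7}  →  sig = [2:1,1,1]
  {6,10}:  v_{6} + v_{10} = v_{1} + v_{2} + v_{5}  →  sig = [2:1,1,1]
  {3,9}:  v_{3} + v_{9} = v_{1} + v_{5} + v_{7} + 3·v_{8}  →  sig = [2:1,1,1,3]
  {6,9}:  v_{6} + v_{9} = v_{5} + 2·v_{8}  →  sig = [2:1,2]
  {3,4}:  v_{3} + v_{4} = v_{1} + 3·v_{8}  →  sig = [2:1,3]
  {1,2,9}:  v_{1} + v_{2} + v_{9} = v_{8}  →  sig = [3:1]
  {4,5,7}:  v_{4} + v_{5} + v_{7} = v_{9}  →  sig = [3:1]
  {2,3,5}:  v_{2} + v_{3} + v_{5} = 2·v_{6} + v_{7}  →  sig = [3:1,2]
  {4,6,7}:  v_{4} + v_{6} + v_{7} = 2·v_{8}  →  sig = [3:2]
  {1,2,5,8}:  v_{1} + v_{2} + v_{5} + v_{8} = v_{6}  →  sig = [4:1]
  {1,6,7,8}:  v_{1} + v_{6} + v_{7} + v_{8} = v_{3}  →  sig = [4:1]

Sorted signature multiset PRS(X):
    [2:]
    [2:1,1,1]
    [2:1,1,1]
    [2:1,1,1,3]
    [2:1,2]
    [2:1,3]
    [3:1]
    [3:1]
    [3:1,2]
    [3:2]
    [4:1]
    [4:1]


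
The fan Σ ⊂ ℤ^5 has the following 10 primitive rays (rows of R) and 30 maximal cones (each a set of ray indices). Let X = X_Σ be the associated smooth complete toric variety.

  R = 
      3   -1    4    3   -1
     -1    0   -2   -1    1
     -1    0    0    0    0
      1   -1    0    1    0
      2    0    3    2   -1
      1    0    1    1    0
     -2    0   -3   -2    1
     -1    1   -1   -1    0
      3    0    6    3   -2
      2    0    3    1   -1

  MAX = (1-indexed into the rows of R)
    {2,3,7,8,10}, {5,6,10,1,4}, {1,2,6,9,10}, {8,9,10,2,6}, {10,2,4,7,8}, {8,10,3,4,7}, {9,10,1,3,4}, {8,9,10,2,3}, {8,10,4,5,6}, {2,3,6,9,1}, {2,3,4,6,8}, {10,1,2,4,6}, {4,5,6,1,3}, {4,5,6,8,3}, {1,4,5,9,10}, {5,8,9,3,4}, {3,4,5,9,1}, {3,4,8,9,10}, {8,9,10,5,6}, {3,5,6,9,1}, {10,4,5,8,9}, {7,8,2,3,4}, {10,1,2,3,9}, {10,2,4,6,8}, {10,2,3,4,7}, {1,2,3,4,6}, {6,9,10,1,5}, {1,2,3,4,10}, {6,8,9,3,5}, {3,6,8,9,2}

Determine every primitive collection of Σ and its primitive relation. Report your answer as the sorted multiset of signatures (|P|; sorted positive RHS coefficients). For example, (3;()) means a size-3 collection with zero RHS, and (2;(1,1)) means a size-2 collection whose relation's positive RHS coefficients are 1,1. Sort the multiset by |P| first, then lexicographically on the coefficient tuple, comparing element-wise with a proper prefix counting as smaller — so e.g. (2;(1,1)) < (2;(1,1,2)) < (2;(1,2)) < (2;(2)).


|primitive collections| = 11. Relations:

  {5,7}:  v_{5} + v_{7} = 0  ⟹  sig = (2;())
  {1,8}:  v_{1} + v_{8} = v_{5}  ⟹  sig = (2;(1))
  {2,5}:  v_{2} + v_{5} = v_{6}  ⟹  sig = (2;(1))
  {6,7}:  v_{6} + v_{7} = v_{2}  ⟹  sig = (2;(1))
  {7,9}:  v_{7} + v_{9} = v_{3} + v_{10}  ⟹  sig = (2;(1,1))
  {1,7}:  v_{1} + v_{7} = v_{2} + v_{3} + v_{4} + v_{10}  ⟹  sig = (2;(1,1,1,1))
  {2,4,9}:  v_{2} + v_{4} + v_{9} = v_{1}  ⟹  sig = (3;(1))
  {3,5,10}:  v_{3} + v_{5} + v_{10} = v_{9}  ⟹  sig = (3;(1))
  {3,6,10}:  v_{3} + v_{6} + v_{10} = v_{2} + v_{9}  ⟹  sig = (3;(1,1))
  {4,6,9}:  v_{4} + v_{6} + v_{9} = v_{1} + v_{5}  ⟹  sig = (3;(1,1))
  {2,3,4,8,10}:  v_{2} + v_{3} + v_{4} + v_{8} + v_{10} = 0  ⟹  sig = (5;())

Sorted signature multiset PRS(X):
[(2;()), (2;(1)), (2;(1)), (2;(1)), (2;(1,1)), (2;(1,1,1,1)), (3;(1)), (3;(1)), (3;(1,1)), (3;(1,1)), (5;())]


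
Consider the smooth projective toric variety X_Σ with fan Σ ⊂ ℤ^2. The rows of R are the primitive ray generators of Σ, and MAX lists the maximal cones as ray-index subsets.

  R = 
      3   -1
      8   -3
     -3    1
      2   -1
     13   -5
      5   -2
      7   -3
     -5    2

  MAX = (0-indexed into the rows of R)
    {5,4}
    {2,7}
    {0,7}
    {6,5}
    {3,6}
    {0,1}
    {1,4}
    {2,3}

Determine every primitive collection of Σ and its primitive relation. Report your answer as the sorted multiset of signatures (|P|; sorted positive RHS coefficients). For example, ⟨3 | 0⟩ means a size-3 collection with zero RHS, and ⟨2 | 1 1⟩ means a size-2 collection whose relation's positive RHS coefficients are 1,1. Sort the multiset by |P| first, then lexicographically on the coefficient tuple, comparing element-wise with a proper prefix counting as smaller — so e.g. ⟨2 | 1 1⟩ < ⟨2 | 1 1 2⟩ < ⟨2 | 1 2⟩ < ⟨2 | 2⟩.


Δ(Σ) — 8 vertices, 20 min non-faces:

  • {0,2}:  v_{0} + v_{2} = 0  so sig = ⟨2 | 0⟩
  • {5,7}:  v_{5} + v_{7} = 0  so sig = ⟨2 | 0⟩
  • {0,3}:  v_{0} + v_{3} = v_{5}  so sig = ⟨2 | 1⟩
  • {0,5}:  v_{0} + v_{5} = v_{1}  so sig = ⟨2 | 1⟩
  • {1,2}:  v_{1} + v_{2} = v_{5}  so sig = ⟨2 | 1⟩
  • {1,5}:  v_{1} + v_{5} = v_{4}  so sig = ⟨2 | 1⟩
  • {1,7}:  v_{1} + v_{7} = v_{0}  so sig = ⟨2 | 1⟩
  • {2,5}:  v_{2} + v_{5} = v_{3}  so sig = ⟨2 | 1⟩
  • {3,5}:  v_{3} + v_{5} = v_{6}  so sig = ⟨2 | 1⟩
  • {3,7}:  v_{3} + v_{7} = v_{2}  so sig = ⟨2 | 1⟩
  • {4,7}:  v_{4} + v_{7} = v_{1}  so sig = ⟨2 | 1⟩
  • {6,7}:  v_{6} + v_{7} = v_{3}  so sig = ⟨2 | 1⟩
  • {0,4}:  v_{0} + v_{4} = 2·v_{1}  so sig = ⟨2 | 2⟩
  • {0,6}:  v_{0} + v_{6} = 2·v_{5}  so sig = ⟨2 | 2⟩
  • {1,3}:  v_{1} + v_{3} = 2·v_{5}  so sig = ⟨2 | 2⟩
  • {2,4}:  v_{2} + v_{4} = 2·v_{5}  so sig = ⟨2 | 2⟩
  • {2,6}:  v_{2} + v_{6} = 2·v_{3}  so sig = ⟨2 | 2⟩
  • {1,6}:  v_{1} + v_{6} = 3·v_{5}  so sig = ⟨2 | 3⟩
  • {3,4}:  v_{3} + v_{4} = 3·v_{5}  so sig = ⟨2 | 3⟩
  • {4,6}:  v_{4} + v_{6} = 4·v_{5}  so sig = ⟨2 | 4⟩

Hence PRS(X_Σ) =
    |P|=2: 20 collections, coeffs (), (), (1), (1), (1), (1), (1), (1), (1), (1), (1), (1), (2), (2), (2), (2), (2), (3), (3), (4)


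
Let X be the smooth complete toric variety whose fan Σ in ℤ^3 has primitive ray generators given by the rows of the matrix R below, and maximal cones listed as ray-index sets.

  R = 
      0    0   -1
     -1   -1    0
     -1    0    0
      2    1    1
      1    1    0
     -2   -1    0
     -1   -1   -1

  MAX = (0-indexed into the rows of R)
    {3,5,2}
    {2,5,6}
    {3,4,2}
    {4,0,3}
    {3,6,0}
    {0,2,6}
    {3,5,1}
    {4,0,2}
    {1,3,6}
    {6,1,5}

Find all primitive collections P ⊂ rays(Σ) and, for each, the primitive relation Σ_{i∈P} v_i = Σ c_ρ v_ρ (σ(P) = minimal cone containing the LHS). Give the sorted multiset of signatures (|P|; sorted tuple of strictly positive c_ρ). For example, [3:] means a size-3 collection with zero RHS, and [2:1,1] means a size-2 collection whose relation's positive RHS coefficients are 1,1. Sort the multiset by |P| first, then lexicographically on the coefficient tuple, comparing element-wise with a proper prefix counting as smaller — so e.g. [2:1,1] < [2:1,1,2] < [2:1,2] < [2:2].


9 minimal non-faces of Δ(Σ) (on 7 rays):

  P = {1,4}:  v_{1} + v_{4} = 0 ; sig = [2:]
  P = {0,1}:  v_{0} + v_{1} = v_{6} ; sig = [2:1]
  P = {1,2}:  v_{1} + v_{2} = v_{5} ; sig = [2:1]
  P = {4,5}:  v_{4} + v_{5} = v_{2} ; sig = [2:1]
  P = {4,6}:  v_{4} + v_{6} = v_{0} ; sig = [2:1]
  P = {0,5}:  v_{0} + v_{5} = v_{2} + v_{6} ; sig = [2:1,1]
  P = {2,3,6}:  v_{2} + v_{3} + v_{6} = 0 ; sig = [3:]
  P = {0,2,3}:  v_{0} + v_{2} + v_{3} = v_{4} ; sig = [3:1]
  P = {3,5,6}:  v_{3} + v_{5} + v_{6} = v_{1} ; sig = [3:1]

Sorted signature multiset PRS(X):
[[2:], [2:1], [2:1], [2:1], [2:1], [2:1,1], [3:], [3:1], [3:1]]


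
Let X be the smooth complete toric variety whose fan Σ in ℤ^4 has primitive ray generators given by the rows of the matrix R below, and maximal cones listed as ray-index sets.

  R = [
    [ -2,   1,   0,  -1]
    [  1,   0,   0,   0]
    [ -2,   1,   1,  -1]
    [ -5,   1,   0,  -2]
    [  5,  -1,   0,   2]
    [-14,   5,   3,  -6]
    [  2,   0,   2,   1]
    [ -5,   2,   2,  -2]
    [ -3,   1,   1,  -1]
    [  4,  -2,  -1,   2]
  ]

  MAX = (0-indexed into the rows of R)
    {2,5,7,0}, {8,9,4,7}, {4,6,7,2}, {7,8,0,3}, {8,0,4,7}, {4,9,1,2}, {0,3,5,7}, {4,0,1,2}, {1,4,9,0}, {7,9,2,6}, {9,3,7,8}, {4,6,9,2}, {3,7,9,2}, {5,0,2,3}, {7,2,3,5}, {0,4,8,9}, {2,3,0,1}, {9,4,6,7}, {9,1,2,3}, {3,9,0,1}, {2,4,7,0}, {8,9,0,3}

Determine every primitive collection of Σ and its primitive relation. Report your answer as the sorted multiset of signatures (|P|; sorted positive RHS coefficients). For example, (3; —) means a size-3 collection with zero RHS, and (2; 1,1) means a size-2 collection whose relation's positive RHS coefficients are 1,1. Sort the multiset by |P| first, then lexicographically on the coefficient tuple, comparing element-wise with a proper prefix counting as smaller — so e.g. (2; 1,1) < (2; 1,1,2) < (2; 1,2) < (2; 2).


17 collections generate NE(X_Σ); each relation:

  P={3,4}:  v_{3} + v_{4} = 0  so sig = (2; —)
  P={1,8}:  v_{1} + v_{8} = v_{2}  so sig = (2; 1)
  P={2,8}:  v_{2} + v_{8} = v_{7}  so sig = (2; 1)
  P={0,6}:  v_{0} + v_{6} = v_{4} + v_{7}  so sig = (2; 1,1)
  P={5,9}:  v_{5} + v_{9} = v_{3} + v_{7}  so sig = (2; 1,1)
  P={3,6}:  v_{3} + v_{6} = v_{2} + v_{7} + v_{9}  so sig = (2; 1,1,1)
  P={4,5}:  v_{4} + v_{5} = v_{0} + v_{2} + v_{7}  so sig = (2; 1,1,1)
  P={5,8}:  v_{5} + v_{8} = v_{0} + v_{3} + 2·v_{7}  so sig = (2; 1,1,2)
  P={6,8}:  v_{6} + v_{8} = v_{4} + 2·v_{7} + v_{9}  so sig = (2; 1,1,2)
  P={1,5}:  v_{1} + v_{5} = v_{0} + 3·v_{2} + v_{3}  so sig = (2; 1,1,3)
  P={1,6}:  v_{1} + v_{6} = 3·v_{2} + v_{4} + v_{9}  so sig = (2; 1,1,3)
  P={5,6}:  v_{5} + v_{6} = v_{2} + 2·v_{7}  so sig = (2; 1,2)
  P={1,7}:  v_{1} + v_{7} = 2·v_{2}  so sig = (2; 2)
  P={0,2,9}:  v_{0} + v_{2} + v_{9} = 0  so sig = (3; —)
  P={0,7,9}:  v_{0} + v_{7} + v_{9} = v_{8}  so sig = (3; 1)
  P={0,2,3,7}:  v_{0} + v_{2} + v_{3} + v_{7} = v_{5}  so sig = (4; 1)
  P={2,4,7,9}:  v_{2} + v_{4} + v_{7} + v_{9} = v_{6}  so sig = (4; 1)

Signatures (|P|; sorted positive RHS coefficients), sorted:
{ (2; —),  (2; 1) ×2,  (2; 1,1) ×2,  (2; 1,1,1) ×2,  (2; 1,1,2) ×2,  (2; 1,1,3) ×2,  (2; 1,2),  (2; 2),  (3; —),  (3; 1),  (4; 1) ×2 }


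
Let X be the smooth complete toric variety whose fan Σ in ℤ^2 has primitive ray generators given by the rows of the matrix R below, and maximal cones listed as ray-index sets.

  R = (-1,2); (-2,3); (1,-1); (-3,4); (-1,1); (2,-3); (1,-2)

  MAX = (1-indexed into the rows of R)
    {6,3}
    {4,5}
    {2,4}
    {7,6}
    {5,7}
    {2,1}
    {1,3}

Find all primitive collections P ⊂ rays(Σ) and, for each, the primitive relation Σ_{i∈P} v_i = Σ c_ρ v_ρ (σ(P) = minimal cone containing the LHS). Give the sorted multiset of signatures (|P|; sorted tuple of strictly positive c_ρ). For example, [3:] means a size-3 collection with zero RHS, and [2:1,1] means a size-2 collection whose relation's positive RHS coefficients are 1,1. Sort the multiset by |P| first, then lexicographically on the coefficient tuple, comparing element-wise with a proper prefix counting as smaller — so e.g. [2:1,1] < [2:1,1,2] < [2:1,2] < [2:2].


|primitive collections| = 14. Relations:

  • {1,7}:  v_{1} + v_{7} = 0  →  sig = [2:]
  • {2,6}:  v_{2} + v_{6} = 0  →  sig = [2:]
  • {3,5}:  v_{3} + v_{5} = 0  →  sig = [2:]
  • {1,5}:  v_{1} + v_{5} = v_{2}  →  sig = [2:1]
  • {1,6}:  v_{1} + v_{6} = v_{3}  →  sig = [2:1]
  • {2,3}:  v_{2} + v_{3} = v_{1}  →  sig = [2:1]
  • {2,5}:  v_{2} + v_{5} = v_{4}  →  sig = [2:1]
  • {2,7}:  v_{2} + v_{7} = v_{5}  →  sig = [2:1]
  • {3,4}:  v_{3} + v_{4} = v_{2}  →  sig = [2:1]
  • {3,7}:  v_{3} + v_{7} = v_{6}  →  sig = [2:1]
  • {4,6}:  v_{4} + v_{6} = v_{5}  →  sig = [2:1]
  • {5,6}:  v_{5} + v_{6} = v_{7}  →  sig = [2:1]
  • {1,4}:  v_{1} + v_{4} = 2·v_{2}  →  sig = [2:2]
  • {4,7}:  v_{4} + v_{7} = 2·v_{5}  →  sig = [2:2]

Sorted signature multiset PRS(X):
{ [2:] ×3,  [2:1] ×9,  [2:2] ×2 }


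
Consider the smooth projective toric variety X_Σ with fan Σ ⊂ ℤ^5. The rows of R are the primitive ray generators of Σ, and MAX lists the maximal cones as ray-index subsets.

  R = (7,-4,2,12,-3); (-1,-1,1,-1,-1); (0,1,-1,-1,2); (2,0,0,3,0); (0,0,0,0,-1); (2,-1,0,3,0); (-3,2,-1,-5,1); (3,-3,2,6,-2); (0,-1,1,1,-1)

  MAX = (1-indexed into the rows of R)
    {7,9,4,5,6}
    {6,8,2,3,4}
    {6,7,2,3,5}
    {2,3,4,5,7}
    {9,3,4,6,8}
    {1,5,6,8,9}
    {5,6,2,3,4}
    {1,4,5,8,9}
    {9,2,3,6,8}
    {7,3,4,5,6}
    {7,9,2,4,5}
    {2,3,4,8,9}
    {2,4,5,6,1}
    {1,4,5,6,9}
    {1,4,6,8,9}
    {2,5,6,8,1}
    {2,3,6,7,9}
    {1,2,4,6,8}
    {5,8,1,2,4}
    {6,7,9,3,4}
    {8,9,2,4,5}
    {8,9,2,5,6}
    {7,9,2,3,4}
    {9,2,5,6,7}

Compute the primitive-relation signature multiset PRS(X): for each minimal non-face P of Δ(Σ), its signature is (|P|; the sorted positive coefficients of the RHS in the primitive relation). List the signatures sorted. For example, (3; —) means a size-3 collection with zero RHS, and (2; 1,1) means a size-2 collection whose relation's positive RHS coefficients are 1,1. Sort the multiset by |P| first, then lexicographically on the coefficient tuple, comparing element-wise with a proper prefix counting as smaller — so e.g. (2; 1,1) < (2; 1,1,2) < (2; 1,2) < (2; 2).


Δ(Σ) — 9 vertices, 9 min non-faces:

  {7,8}:  v_{7} + v_{8} = v_{9}  so sig = (2; 1)
  {1,7}:  v_{1} + v_{7} = v_{4} + v_{5} + v_{6} + v_{9}  so sig = (2; 1,1,1,1)
  {1,3}:  v_{1} + v_{3} = v_{2} + 2·v_{4} + 2·v_{6}  so sig = (2; 1,2,2)
  {3,5,9}:  v_{3} + v_{5} + v_{9} = 0  so sig = (3; —)
  {3,5,8}:  v_{3} + v_{5} + v_{8} = v_{2} + v_{4} + v_{6}  so sig = (3; 1,1,1)
  {1,2,9}:  v_{1} + v_{2} + v_{9} = v_{5} + 2·v_{8}  so sig = (3; 1,2)
  {2,4,6,7}:  v_{2} + v_{4} + v_{6} + v_{7} = 0  so sig = (4; —)
  {2,4,6,9}:  v_{2} + v_{4} + v_{6} + v_{9} = v_{8}  so sig = (4; 1)
  {4,5,6,8}:  v_{4} + v_{5} + v_{6} + v_{8} = v_{1}  so sig = (4; 1)

Sorted signature multiset PRS(X):
{ (2; 1),  (2; 1,1,1,1),  (2; 1,2,2),  (3; —),  (3; 1,1,1),  (3; 1,2),  (4; —),  (4; 1) ×2 }


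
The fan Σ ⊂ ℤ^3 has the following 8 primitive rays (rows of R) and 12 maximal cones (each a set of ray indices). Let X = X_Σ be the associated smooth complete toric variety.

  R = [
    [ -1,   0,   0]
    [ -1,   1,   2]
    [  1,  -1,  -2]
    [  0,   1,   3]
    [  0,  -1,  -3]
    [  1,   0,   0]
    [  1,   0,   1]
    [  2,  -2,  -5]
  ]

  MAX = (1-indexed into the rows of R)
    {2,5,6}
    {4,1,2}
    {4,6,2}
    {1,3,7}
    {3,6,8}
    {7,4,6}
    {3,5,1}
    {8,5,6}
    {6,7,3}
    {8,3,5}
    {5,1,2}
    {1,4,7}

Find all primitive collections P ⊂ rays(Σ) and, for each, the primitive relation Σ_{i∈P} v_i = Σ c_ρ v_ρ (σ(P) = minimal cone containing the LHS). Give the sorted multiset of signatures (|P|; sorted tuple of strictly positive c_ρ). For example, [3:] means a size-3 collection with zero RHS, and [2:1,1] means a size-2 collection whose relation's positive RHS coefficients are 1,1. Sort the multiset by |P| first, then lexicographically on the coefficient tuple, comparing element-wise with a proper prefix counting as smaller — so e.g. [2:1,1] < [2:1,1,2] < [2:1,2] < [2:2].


Minimal non-faces — 11 found among 8 rays, 12 max cones:

  {1,6}:  v_{1} + v_{6} = 0 — sig = [2:]
  {2,3}:  v_{2} + v_{3} = 0 — sig = [2:]
  {4,5}:  v_{4} + v_{5} = 0 — sig = [2:]
  {2,7}:  v_{2} + v_{7} = v_{4} — sig = [2:1]
  {3,4}:  v_{3} + v_{4} = v_{7} — sig = [2:1]
  {5,7}:  v_{5} + v_{7} = v_{3} — sig = [2:1]
  {1,8}:  v_{1} + v_{8} = v_{3} + v_{5} — sig = [2:1,1]
  {2,8}:  v_{2} + v_{8} = v_{5} + v_{6} — sig = [2:1,1]
  {4,8}:  v_{4} + v_{8} = v_{3} + v_{6} — sig = [2:1,1]
  {7,8}:  v_{7} + v_{8} = 2·v_{3} + v_{6} — sig = [2:1,2]
  {3,5,6}:  v_{3} + v_{5} + v_{6} = v_{8} — sig = [3:1]

Signatures (|P|; sorted positive RHS coefficients), sorted:
    |P|=2: 10 collections, coeffs (), (), (), (1), (1), (1), (1,1), (1,1), (1,1), (1,2)
    |P|=3: 1 collection, coeffs (1)


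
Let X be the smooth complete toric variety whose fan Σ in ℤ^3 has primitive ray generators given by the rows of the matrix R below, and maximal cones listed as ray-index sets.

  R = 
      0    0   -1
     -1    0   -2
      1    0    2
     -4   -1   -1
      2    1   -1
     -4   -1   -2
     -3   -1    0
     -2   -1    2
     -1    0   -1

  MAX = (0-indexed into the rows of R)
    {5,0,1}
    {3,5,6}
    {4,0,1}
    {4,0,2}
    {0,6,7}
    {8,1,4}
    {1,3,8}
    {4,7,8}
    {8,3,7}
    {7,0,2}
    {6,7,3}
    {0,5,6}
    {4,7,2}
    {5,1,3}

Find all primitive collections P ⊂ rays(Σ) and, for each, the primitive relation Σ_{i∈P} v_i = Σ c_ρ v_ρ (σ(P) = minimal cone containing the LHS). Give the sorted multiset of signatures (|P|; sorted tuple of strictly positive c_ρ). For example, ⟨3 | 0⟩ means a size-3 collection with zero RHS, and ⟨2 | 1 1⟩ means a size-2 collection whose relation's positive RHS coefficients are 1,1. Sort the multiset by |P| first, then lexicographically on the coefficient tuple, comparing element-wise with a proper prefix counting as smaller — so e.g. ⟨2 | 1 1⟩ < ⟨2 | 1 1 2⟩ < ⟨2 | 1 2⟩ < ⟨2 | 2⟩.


Minimal non-faces — 16 found among 9 rays, 14 max cones:

  {1,2}:  v_{1} + v_{2} = 0  so sig = ⟨2 | 0⟩
  {0,3}:  v_{0} + v_{3} = v_{5}  so sig = ⟨2 | 1⟩
  {0,8}:  v_{0} + v_{8} = v_{1}  so sig = ⟨2 | 1⟩
  {1,6}:  v_{1} + v_{6} = v_{5}  so sig = ⟨2 | 1⟩
  {1,7}:  v_{1} + v_{7} = v_{6}  so sig = ⟨2 | 1⟩
  {2,5}:  v_{2} + v_{5} = v_{6}  so sig = ⟨2 | 1⟩
  {2,6}:  v_{2} + v_{6} = v_{7}  so sig = ⟨2 | 1⟩
  {4,6}:  v_{4} + v_{6} = v_{8}  so sig = ⟨2 | 1⟩
  {6,8}:  v_{6} + v_{8} = v_{3}  so sig = ⟨2 | 1⟩
  {2,3}:  v_{2} + v_{3} = v_{7} + v_{8}  so sig = ⟨2 | 1 1⟩
  {2,8}:  v_{2} + v_{8} = v_{4} + v_{7}  so sig = ⟨2 | 1 1⟩
  {4,5}:  v_{4} + v_{5} = v_{1} + v_{8}  so sig = ⟨2 | 1 1⟩
  {5,8}:  v_{5} + v_{8} = v_{1} + v_{3}  so sig = ⟨2 | 1 1⟩
  {3,4}:  v_{3} + v_{4} = 2·v_{8}  so sig = ⟨2 | 2⟩
  {5,7}:  v_{5} + v_{7} = 2·v_{6}  so sig = ⟨2 | 2⟩
  {0,4,7}:  v_{0} + v_{4} + v_{7} = 0  so sig = ⟨3 | 0⟩

Signatures (|P|; sorted positive RHS coefficients), sorted:
[⟨2 | 0⟩, ⟨2 | 1⟩, ⟨2 | 1⟩, ⟨2 | 1⟩, ⟨2 | 1⟩, ⟨2 | 1⟩, ⟨2 | 1⟩, ⟨2 | 1⟩, ⟨2 | 1⟩, ⟨2 | 1 1⟩, ⟨2 | 1 1⟩, ⟨2 | 1 1⟩, ⟨2 | 1 1⟩, ⟨2 | 2⟩, ⟨2 | 2⟩, ⟨3 | 0⟩]


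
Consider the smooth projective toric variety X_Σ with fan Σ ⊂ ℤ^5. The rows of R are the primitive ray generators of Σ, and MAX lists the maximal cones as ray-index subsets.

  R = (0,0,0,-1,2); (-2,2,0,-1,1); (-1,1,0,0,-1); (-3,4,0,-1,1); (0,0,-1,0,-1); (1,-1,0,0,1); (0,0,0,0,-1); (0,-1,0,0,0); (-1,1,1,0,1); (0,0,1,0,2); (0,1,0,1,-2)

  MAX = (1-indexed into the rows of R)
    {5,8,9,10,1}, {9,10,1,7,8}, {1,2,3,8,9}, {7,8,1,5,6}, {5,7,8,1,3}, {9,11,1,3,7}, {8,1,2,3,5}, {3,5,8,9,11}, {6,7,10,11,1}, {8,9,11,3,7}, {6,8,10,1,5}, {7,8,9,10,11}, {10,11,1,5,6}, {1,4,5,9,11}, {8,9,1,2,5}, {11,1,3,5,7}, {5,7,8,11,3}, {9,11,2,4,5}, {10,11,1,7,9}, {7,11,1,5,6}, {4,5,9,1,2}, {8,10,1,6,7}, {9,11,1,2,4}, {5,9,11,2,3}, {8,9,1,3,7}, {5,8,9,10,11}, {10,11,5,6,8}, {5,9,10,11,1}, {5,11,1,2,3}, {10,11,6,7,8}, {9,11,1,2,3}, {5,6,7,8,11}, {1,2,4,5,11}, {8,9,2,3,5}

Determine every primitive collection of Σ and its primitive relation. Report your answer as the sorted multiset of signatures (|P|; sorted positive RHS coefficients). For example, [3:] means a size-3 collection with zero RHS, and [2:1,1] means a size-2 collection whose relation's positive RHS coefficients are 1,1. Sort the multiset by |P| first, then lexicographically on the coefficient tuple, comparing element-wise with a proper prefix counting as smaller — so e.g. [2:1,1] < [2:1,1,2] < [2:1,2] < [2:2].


17 collections generate NE(X_Σ); each relation:

  {3,6}:  v_{3} + v_{6} = 0  so sig = [2:]
  {3,10}:  v_{3} + v_{10} = v_{9}  so sig = [2:1]
  {6,9}:  v_{6} + v_{9} = v_{10}  so sig = [2:1]
  {2,6}:  v_{2} + v_{6} = v_{1} + v_{5} + v_{9}  so sig = [2:1,1,1]
  {4,8}:  v_{4} + v_{8} = v_{2} + v_{5} + v_{9}  so sig = [2:1,1,1]
  {4,7}:  v_{4} + v_{7} = v_{1} + v_{2} + v_{3} + v_{11}  so sig = [2:1,1,1,1]
  {2,10}:  v_{2} + v_{10} = v_{1} + v_{5} + 2·v_{9}  so sig = [2:1,1,2]
  {2,7}:  v_{2} + v_{7} = v_{1} + 2·v_{3}  so sig = [2:1,2]
  {3,4}:  v_{3} + v_{4} = 2·v_{2} + v_{11}  so sig = [2:1,2]
  {4,6}:  v_{4} + v_{6} = 2·v_{1} + 2·v_{5} + 2·v_{9} + v_{11}  so sig = [2:1,2,2,2]
  {4,10}:  v_{4} + v_{10} = 2·v_{1} + 2·v_{5} + 3·v_{9} + v_{11}  so sig = [2:1,2,2,3]
  {1,8,11}:  v_{1} + v_{8} + v_{11} = 0  so sig = [3:]
  {5,7,10}:  v_{5} + v_{7} + v_{10} = 0  so sig = [3:]
  {5,7,9}:  v_{5} + v_{7} + v_{9} = v_{3}  so sig = [3:1]
  {2,8,11}:  v_{2} + v_{8} + v_{11} = v_{3} + v_{5} + v_{9}  so sig = [3:1,1,1]
  {1,3,5,9}:  v_{1} + v_{3} + v_{5} + v_{9} = v_{2}  so sig = [4:1]
  {1,2,5,9,11}:  v_{1} + v_{2} + v_{5} + v_{9} + v_{11} = v_{4}  so sig = [5:1]

so the primitive-relation signature multiset is
    [2:]
    [2:1]
    [2:1]
    [2:1,1,1]
    [2:1,1,1]
    [2:1,1,1,1]
    [2:1,1,2]
    [2:1,2]
    [2:1,2]
    [2:1,2,2,2]
    [2:1,2,2,3]
    [3:]
    [3:]
    [3:1]
    [3:1,1,1]
    [4:1]
    [5:1]


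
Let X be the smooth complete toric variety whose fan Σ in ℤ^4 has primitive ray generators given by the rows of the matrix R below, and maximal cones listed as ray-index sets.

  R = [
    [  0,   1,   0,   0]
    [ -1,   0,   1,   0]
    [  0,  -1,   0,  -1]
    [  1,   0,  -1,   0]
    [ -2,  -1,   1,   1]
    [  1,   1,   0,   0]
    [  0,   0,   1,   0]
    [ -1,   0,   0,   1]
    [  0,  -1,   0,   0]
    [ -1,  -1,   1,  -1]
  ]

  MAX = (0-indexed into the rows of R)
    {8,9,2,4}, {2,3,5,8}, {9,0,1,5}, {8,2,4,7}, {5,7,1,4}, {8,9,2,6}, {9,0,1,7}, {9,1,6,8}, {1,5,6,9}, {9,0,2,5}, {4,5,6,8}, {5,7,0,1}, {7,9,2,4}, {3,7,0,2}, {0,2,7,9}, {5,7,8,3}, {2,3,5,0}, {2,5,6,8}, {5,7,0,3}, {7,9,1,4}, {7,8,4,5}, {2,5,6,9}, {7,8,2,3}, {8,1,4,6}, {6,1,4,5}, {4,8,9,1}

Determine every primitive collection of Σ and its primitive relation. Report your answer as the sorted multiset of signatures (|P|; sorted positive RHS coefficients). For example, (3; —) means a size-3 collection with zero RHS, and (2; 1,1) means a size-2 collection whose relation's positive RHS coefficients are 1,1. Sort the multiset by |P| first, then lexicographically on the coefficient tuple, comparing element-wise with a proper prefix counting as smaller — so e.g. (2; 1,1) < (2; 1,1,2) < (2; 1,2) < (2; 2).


The 19 primitive collections of Σ (r=10, n=4):

  P={0,8}:  v_{0} + v_{8} = 0 — sig = (2; —)
  P={1,3}:  v_{1} + v_{3} = 0 — sig = (2; —)
  P={1,2}:  v_{1} + v_{2} = v_{9} — sig = (2; 1)
  P={3,9}:  v_{3} + v_{9} = v_{2} — sig = (2; 1)
  P={0,4}:  v_{0} + v_{4} = v_{1} + v_{7} — sig = (2; 1,1)
  P={0,6}:  v_{0} + v_{6} = v_{1} + v_{5} — sig = (2; 1,1)
  P={3,4}:  v_{3} + v_{4} = v_{7} + v_{8} — sig = (2; 1,1)
  P={3,6}:  v_{3} + v_{6} = v_{5} + v_{8} — sig = (2; 1,1)
  P={6,7}:  v_{6} + v_{7} = v_{4} + v_{5} — sig = (2; 1,1)
  P={2,5,7}:  v_{2} + v_{5} + v_{7} = 0 — sig = (3; —)
  P={1,5,8}:  v_{1} + v_{5} + v_{8} = v_{6} — sig = (3; 1)
  P={1,7,8}:  v_{1} + v_{7} + v_{8} = v_{4} — sig = (3; 1)
  P={5,7,9}:  v_{5} + v_{7} + v_{9} = v_{1} — sig = (3; 1)
  P={2,4,5}:  v_{2} + v_{4} + v_{5} = v_{1} + v_{8} — sig = (3; 1,1)
  P={5,8,9}:  v_{5} + v_{8} + v_{9} = v_{2} + v_{6} — sig = (3; 1,1)
  P={7,8,9}:  v_{7} + v_{8} + v_{9} = v_{2} + v_{4} — sig = (3; 1,1)
  P={4,5,9}:  v_{4} + v_{5} + v_{9} = 2·v_{1} + v_{8} — sig = (3; 1,2)
  P={2,4,6}:  v_{2} + v_{4} + v_{6} = 2·v_{1} + 2·v_{8} — sig = (3; 2,2)
  P={4,6,9}:  v_{4} + v_{6} + v_{9} = 3·v_{1} + 2·v_{8} — sig = (3; 2,3)

Signatures (|P|; sorted positive RHS coefficients), sorted:
    |P|=2: 9 collections, coeffs (), (), (1), (1), (1,1), (1,1), (1,1), (1,1), (1,1)
    |P|=3: 10 collections, coeffs (), (1), (1), (1), (1,1), (1,1), (1,1), (1,2), (2,2), (2,3)
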